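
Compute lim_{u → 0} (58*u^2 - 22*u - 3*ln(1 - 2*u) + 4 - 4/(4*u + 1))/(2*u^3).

Substitution gives 0/0; apply L'Hôpital's rule 3 times.
After differentiating numerator and denominator 3 times the quotient is (1536/(4*u + 1)^4 - 48/(2*u - 1)^3)/(12); at u = 0 this is 132.

132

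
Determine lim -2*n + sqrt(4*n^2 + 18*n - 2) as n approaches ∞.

An ∞ − ∞ form. Rationalising with the conjugate, the difference becomes (18n - 2) / (√(4*n^2 + 18*n - 2) + 2n).
For large n the denominator behaves like 2·2n, so the quotient tends to 18/4 = 9/2.

9/2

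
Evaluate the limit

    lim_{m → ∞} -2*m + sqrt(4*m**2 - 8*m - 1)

This has the form ∞ − ∞. Multiply and divide by the conjugate √(4*m^2 - 8*m - 1) + 2m.
That gives (-8m - 1) / (√(4*m^2 - 8*m - 1) + 2m).
Divide numerator and denominator by m: the limit is -8/(2·2) = -2.

-2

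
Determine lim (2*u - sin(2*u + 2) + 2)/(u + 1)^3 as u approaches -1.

4/3

Direct substitution gives 0/0.
Apply L'Hôpital: lim (2 - 2*cos(2*u + 2))/(3*(u + 1)^2), still 0/0.
Apply L'Hôpital: lim (4*sin(2*u + 2))/(6*u + 6), still 0/0.
After 3 applications of L'Hôpital's rule the quotient is (8*cos(2*u + 2))/(6); substituting u = -1 gives 4/3.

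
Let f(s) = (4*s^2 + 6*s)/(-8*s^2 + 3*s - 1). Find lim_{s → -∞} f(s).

Numerator and denominator both have degree 2.
Dividing every term by s^2, all lower-order terms vanish and the limit is the ratio of leading coefficients, 4/(-8) = -1/2.

-1/2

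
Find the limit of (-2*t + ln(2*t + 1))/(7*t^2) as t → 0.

-2/7

Direct substitution gives 0/0.
Apply L'Hôpital: lim (-2 + 2/(2*t + 1))/(14*t), still 0/0.
After 2 applications of L'Hôpital's rule the quotient is (-4/(2*t + 1)^2)/(14); substituting t = 0 gives -2/7.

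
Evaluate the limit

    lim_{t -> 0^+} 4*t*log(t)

This is a 0·(−∞) form. Rewrite as 4·ln(t) / t^(−1) and apply L'Hôpital:
the derivative quotient is 4·(1/t) / (−1·t^(−2)) = (-4/1)·t^1 → 0.

0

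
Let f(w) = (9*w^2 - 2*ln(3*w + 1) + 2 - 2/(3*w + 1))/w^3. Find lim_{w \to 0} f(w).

Substitution gives 0/0; apply L'Hôpital's rule 3 times.
After differentiating numerator and denominator 3 times the quotient is (108*(2 - 3*w)/(3*w + 1)^4)/(6); at w = 0 this is 36.

36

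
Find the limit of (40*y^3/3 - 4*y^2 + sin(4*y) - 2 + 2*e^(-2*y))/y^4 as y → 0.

4/3

Substitution gives 0/0; apply L'Hôpital's rule 4 times.
After differentiating numerator and denominator 4 times the quotient is (256*sin(4*y) + 32*e^(-2*y))/(24); at y = 0 this is 4/3.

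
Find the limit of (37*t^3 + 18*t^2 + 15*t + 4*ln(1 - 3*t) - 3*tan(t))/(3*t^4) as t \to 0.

Substitution gives 0/0 (the numerator vanishes to order 4).
Expand each term to order t^4: the coefficient of t^4 in 4·ln(1 - 3t) is -81 and in -3·tan(t) is 0.
Lower-order terms cancel with the polynomial part, so the numerator is (-81)·t^4 + o(t^4), and the limit is (-81)/(3) = -27.

-27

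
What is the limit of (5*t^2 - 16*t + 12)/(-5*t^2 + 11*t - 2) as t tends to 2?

Direct substitution gives 0/0, so factor. Both numerator and denominator have (t - 2) as a factor.
After cancelling, the expression reduces to (5*t - 6)/(1 - 5*t).
Substituting t = 2 gives -4/9.

-4/9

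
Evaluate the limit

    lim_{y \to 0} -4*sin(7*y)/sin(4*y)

Substitution gives 0/0.
Divide numerator and denominator by y: sin(7y)/y → 7 and sin(4y)/y → 4, so the limit is -4·7/4 = -7.

-7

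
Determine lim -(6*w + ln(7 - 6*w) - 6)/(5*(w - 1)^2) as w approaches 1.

Direct substitution gives 0/0.
Apply L'Hôpital: lim (6 - 6/(7 - 6*w))/(10 - 10*w), still 0/0.
After 2 applications of L'Hôpital's rule the quotient is (-36/(7 - 6*w)^2)/(-10); substituting w = 1 gives 18/5.

18/5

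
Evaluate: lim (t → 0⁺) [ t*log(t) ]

This is a 0·(−∞) form. Rewrite as 1·ln(t) / t^(−1) and apply L'Hôpital:
the derivative quotient is 1·(1/t) / (−1·t^(−2)) = (-1/1)·t^1 → 0.

0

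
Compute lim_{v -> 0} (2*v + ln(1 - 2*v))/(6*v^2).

-1/3

Direct substitution gives 0/0.
Apply L'Hôpital: lim (2 - 2/(1 - 2*v))/(12*v), still 0/0.
After 2 applications of L'Hôpital's rule the quotient is (-4/(1 - 2*v)^2)/(12); substituting v = 0 gives -1/3.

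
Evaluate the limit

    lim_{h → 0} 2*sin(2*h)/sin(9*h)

Substitution gives 0/0.
Divide numerator and denominator by h: sin(2h)/h → 2 and sin(9h)/h → 9, so the limit is 2·2/9 = 4/9.

4/9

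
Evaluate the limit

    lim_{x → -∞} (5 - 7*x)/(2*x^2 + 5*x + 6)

The denominator has degree 2 and the numerator degree 1. Dividing numerator and denominator by x^2 sends every term to 0 except the leading denominator term, so the limit is 0.

0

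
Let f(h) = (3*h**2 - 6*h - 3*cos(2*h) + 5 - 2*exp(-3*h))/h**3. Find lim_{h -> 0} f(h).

9

Substitution gives 0/0; apply L'Hôpital's rule 3 times.
After differentiating numerator and denominator 3 times the quotient is (-24*sin(2*h) + 54*e^(-3*h))/(6); at h = 0 this is 9.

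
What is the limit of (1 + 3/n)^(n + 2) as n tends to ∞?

e^(3)

The base → 1 and the exponent → ∞: a 1^∞ form.
Take logarithms: (n + 2)·ln(1 + 3/n). Since ln(1+u) ~ u for small u, this behaves like (n)·(3/n) → 3.
So the limit is e^(3).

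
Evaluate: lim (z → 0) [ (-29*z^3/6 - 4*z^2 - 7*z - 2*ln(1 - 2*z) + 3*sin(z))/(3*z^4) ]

8/3

Substitution gives 0/0; apply L'Hôpital's rule 4 times.
After differentiating numerator and denominator 4 times the quotient is (3*sin(z) + 192/(2*z - 1)^4)/(72); at z = 0 this is 8/3.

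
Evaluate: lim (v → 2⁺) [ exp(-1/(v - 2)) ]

As v → 2⁺, -1/(v - 2) → −∞, so e^(-1/(v - 2)) → 0.

0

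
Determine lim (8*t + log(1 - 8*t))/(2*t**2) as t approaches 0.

Direct substitution gives 0/0.
Apply L'Hôpital: lim (8 - 8/(1 - 8*t))/(4*t), still 0/0.
After 2 applications of L'Hôpital's rule the quotient is (-64/(1 - 8*t)^2)/(4); substituting t = 0 gives -16.

-16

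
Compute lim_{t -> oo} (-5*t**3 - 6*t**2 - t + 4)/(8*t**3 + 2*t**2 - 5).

Numerator and denominator both have degree 3.
Dividing every term by t^3, all lower-order terms vanish and the limit is the ratio of leading coefficients, -5/(8) = -5/8.

-5/8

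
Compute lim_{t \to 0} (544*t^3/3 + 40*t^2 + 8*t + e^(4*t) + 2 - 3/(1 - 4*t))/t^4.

Substitution gives 0/0; apply L'Hôpital's rule 4 times.
After differentiating numerator and denominator 4 times the quotient is (256*e^(4*t) + 18432/(4*t - 1)^5)/(24); at t = 0 this is -2272/3.

-2272/3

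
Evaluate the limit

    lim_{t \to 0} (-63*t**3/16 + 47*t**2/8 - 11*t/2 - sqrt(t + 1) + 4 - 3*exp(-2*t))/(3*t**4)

-251/384

Substitution gives 0/0 (the numerator vanishes to order 4).
Expand each term to order t^4: the coefficient of t^4 in −√(1 + t) is 5/128 and in -3·e^(-2t) is -2.
Lower-order terms cancel with the polynomial part, so the numerator is (-251/128)·t^4 + o(t^4), and the limit is (-251/128)/(3) = -251/384.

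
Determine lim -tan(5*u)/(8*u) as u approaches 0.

-5/8

Substitution gives 0/0.
Since tan(θ)/θ → 1 as θ → 0, tan(5u)/(5u) → 1 and the limit is 5/(-8) = -5/8.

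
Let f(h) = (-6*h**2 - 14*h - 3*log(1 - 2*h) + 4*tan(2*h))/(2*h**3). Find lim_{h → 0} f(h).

Substitution gives 0/0; apply L'Hôpital's rule 3 times.
After differentiating numerator and denominator 3 times the quotient is (192*tan(2*h)^2/cos(2*h)^2 + 64/cos(2*h)^2 - 48/(2*h - 1)^3)/(12); at h = 0 this is 28/3.

28/3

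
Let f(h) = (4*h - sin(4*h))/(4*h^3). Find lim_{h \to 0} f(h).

8/3

Direct substitution gives 0/0.
Apply L'Hôpital: lim (4 - 4*cos(4*h))/(12*h^2), still 0/0.
Apply L'Hôpital: lim (16*sin(4*h))/(24*h), still 0/0.
After 3 applications of L'Hôpital's rule the quotient is (64*cos(4*h))/(24); substituting h = 0 gives 8/3.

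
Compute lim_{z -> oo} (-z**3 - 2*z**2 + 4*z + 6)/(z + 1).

The numerator has higher degree (3 > 1); the quotient behaves like (-1/(1))·z^2 for large |z|.
As z → +∞ this diverges to -∞.

-∞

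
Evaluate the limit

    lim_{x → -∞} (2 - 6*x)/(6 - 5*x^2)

0

The denominator has degree 2 and the numerator degree 1. Dividing numerator and denominator by x^2 sends every term to 0 except the leading denominator term, so the limit is 0.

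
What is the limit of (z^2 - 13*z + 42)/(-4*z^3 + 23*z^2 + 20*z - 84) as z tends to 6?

Direct substitution gives 0/0, so factor. Both numerator and denominator have (z - 6) as a factor.
After cancelling, the expression reduces to (z - 7)/(-4*z^2 - z + 14).
Substituting z = 6 gives 1/136.

1/136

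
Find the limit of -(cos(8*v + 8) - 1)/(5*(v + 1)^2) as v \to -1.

32/5

Direct substitution gives 0/0.
Apply L'Hôpital: lim (-8*sin(8*v + 8))/(-10*v - 10), still 0/0.
After 2 applications of L'Hôpital's rule the quotient is (-64*cos(8*v + 8))/(-10); substituting v = -1 gives 32/5.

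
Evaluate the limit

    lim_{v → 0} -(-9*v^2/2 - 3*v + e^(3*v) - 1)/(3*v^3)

Direct substitution gives 0/0.
Apply L'Hôpital: lim (-9*v + 3*e^(3*v) - 3)/(-9*v^2), still 0/0.
Apply L'Hôpital: lim (9*e^(3*v) - 9)/(-18*v), still 0/0.
After 3 applications of L'Hôpital's rule the quotient is (27*e^(3*v))/(-18); substituting v = 0 gives -3/2.

-3/2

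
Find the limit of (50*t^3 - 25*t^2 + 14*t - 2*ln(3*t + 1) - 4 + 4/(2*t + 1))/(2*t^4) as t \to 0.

209/4

Substitution gives 0/0; apply L'Hôpital's rule 4 times.
After differentiating numerator and denominator 4 times the quotient is (972/(3*t + 1)^4 + 1536/(2*t + 1)^5)/(48); at t = 0 this is 209/4.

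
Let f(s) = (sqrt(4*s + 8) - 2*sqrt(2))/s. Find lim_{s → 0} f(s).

√(2)/2

Substitution gives 0/0. Multiply numerator and denominator by the conjugate √(8 + 4s) + √8.
The numerator becomes (8 + 4s) − 8 = 4s, so the expression simplifies to 4/(√(8 + 4s) + √8).
Letting s → 0 gives 4/(2√8) = √(2)/2.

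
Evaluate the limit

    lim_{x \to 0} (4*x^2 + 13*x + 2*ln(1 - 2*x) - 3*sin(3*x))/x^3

Substitution gives 0/0; apply L'Hôpital's rule 3 times.
After differentiating numerator and denominator 3 times the quotient is (81*cos(3*x) + 32/(2*x - 1)^3)/(6); at x = 0 this is 49/6.

49/6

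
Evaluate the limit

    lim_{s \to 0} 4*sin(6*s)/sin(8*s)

Substitution gives 0/0.
Divide numerator and denominator by s: sin(6s)/s → 6 and sin(8s)/s → 8, so the limit is 4·6/8 = 3.

3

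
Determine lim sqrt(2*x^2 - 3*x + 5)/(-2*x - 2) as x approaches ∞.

-√(2)/2

For large |x|, √(2*x^2 - 3*x + 5) ≈ √2·|x| and the denominator ≈ -2x.
Since x → +∞, |x| = x, giving √2/(-2) = -√(2)/2.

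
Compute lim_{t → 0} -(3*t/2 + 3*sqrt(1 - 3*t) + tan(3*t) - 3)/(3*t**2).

Substitution gives 0/0; apply L'Hôpital's rule 2 times.
After differentiating numerator and denominator 2 times the quotient is (18*tan(3*t)/cos(3*t)^2 - 27/(4*(1 - 3*t)^(3/2)))/(-6); at t = 0 this is 9/8.

9/8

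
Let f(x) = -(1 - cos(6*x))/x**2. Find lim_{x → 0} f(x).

-18

Substitution gives 0/0.
Use (1 − cos u)/u² → 1/2 with u = 6x: the limit is 6²/(2·(-1)) = -18.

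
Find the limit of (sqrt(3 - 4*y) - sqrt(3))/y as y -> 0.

Substitution gives 0/0. Multiply numerator and denominator by the conjugate √(3 - 4y) + √3.
The numerator becomes (3 - 4y) − 3 = -4y, so the expression simplifies to -4/(√(3 - 4y) + √3).
Letting y → 0 gives -4/(2√3) = -2*√(3)/3.

-2*√(3)/3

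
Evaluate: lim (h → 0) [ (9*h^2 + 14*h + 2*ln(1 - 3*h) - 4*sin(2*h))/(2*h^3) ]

-19/3

Substitution gives 0/0; apply L'Hôpital's rule 3 times.
After differentiating numerator and denominator 3 times the quotient is (32*cos(2*h) + 108/(3*h - 1)^3)/(12); at h = 0 this is -19/3.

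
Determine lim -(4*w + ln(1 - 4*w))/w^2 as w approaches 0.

Direct substitution gives 0/0.
Apply L'Hôpital: lim (4 - 4/(1 - 4*w))/(-2*w), still 0/0.
After 2 applications of L'Hôpital's rule the quotient is (-16/(1 - 4*w)^2)/(-2); substituting w = 0 gives 8.

8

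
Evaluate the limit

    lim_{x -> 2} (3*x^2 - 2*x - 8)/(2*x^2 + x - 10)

10/9

Direct substitution gives 0/0, so factor. Both numerator and denominator have (x - 2) as a factor.
After cancelling, the expression reduces to (3*x + 4)/(2*x + 5).
Substituting x = 2 gives 10/9.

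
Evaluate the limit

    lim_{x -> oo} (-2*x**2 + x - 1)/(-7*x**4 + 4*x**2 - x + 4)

0

The denominator has degree 4 and the numerator degree 2. Dividing numerator and denominator by x^4 sends every term to 0 except the leading denominator term, so the limit is 0.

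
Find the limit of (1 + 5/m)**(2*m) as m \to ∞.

e^(10)

Write it as [(1 + 5/m)^m]^(2) · (1 + 5/m)^(0). The bracketed term tends to e^(5) and the second factor to 1, so the limit is e^(10).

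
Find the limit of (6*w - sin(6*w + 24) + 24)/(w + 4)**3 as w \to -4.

Direct substitution gives 0/0.
Apply L'Hôpital: lim (6 - 6*cos(6*w + 24))/(3*(w + 4)^2), still 0/0.
Apply L'Hôpital: lim (36*sin(6*w + 24))/(6*w + 24), still 0/0.
After 3 applications of L'Hôpital's rule the quotient is (216*cos(6*w + 24))/(6); substituting w = -4 gives 36.

36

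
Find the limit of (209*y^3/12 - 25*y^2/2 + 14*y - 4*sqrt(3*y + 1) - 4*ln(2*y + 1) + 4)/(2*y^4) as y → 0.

Substitution gives 0/0 (the numerator vanishes to order 4).
Expand each term to order y^4: the coefficient of y^4 in -4·ln(1 + 2y) is 16 and in -4·√(1 + 3y) is 405/32.
Lower-order terms cancel with the polynomial part, so the numerator is (917/32)·y^4 + o(y^4), and the limit is (917/32)/(2) = 917/64.

917/64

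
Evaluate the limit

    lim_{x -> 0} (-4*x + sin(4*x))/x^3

Direct substitution gives 0/0.
Apply L'Hôpital: lim (4*cos(4*x) - 4)/(3*x^2), still 0/0.
Apply L'Hôpital: lim (-16*sin(4*x))/(6*x), still 0/0.
After 3 applications of L'Hôpital's rule the quotient is (-64*cos(4*x))/(6); substituting x = 0 gives -32/3.

-32/3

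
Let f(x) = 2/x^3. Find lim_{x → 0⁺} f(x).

∞

As x → 0⁺, (x) → 0⁺, so (x)^3 → 0⁺ and 2/(x)^3 → ∞.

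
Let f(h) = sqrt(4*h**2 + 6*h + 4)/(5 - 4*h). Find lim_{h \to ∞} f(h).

For large |h|, √(4*h^2 + 6*h + 4) ≈ √4·|h| and the denominator ≈ -4h.
Since h → +∞, |h| = h, giving √4/(-4) = -1/2.

-1/2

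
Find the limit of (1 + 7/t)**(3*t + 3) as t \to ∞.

Write it as [(1 + 7/t)^t]^(3) · (1 + 7/t)^(3). The bracketed term tends to e^(7) and the second factor to 1, so the limit is e^(21).

e^(21)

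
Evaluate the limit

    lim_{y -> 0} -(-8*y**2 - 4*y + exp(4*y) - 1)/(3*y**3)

Direct substitution gives 0/0.
Apply L'Hôpital: lim (-16*y + 4*e^(4*y) - 4)/(-9*y^2), still 0/0.
Apply L'Hôpital: lim (16*e^(4*y) - 16)/(-18*y), still 0/0.
After 3 applications of L'Hôpital's rule the quotient is (64*e^(4*y))/(-18); substituting y = 0 gives -32/9.

-32/9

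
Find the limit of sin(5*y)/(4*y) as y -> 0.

5/4

Substitution gives 0/0.
Write it as (5/4)·sin(5y)/(5y); since sin(u)/u → 1, the limit is 5/4.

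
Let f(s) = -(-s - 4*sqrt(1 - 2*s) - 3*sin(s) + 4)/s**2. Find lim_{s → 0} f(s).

-2

Substitution gives 0/0 (the numerator vanishes to order 2).
Expand each term to order s^2: the coefficient of s^2 in -4·√(1 - 2s) is 2 and in -3·sin(s) is 0.
Lower-order terms cancel with the polynomial part, so the numerator is (2)·s^2 + o(s^2), and the limit is (2)/(-1) = -2.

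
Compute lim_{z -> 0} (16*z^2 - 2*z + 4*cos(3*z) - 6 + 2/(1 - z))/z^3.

2

Substitution gives 0/0 (the numerator vanishes to order 3).
Expand each term to order z^3: the coefficient of z^3 in 4·cos(3z) is 0 and in 2·1/(1 - z) is 2.
Lower-order terms cancel with the polynomial part, so the numerator is (2)·z^3 + o(z^3), and the limit is (2)/(1) = 2.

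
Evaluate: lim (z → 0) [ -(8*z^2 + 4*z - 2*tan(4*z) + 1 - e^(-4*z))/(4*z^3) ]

8

Substitution gives 0/0 (the numerator vanishes to order 3).
Expand each term to order z^3: the coefficient of z^3 in -2·tan(4z) is -128/3 and in −e^(-4z) is 32/3.
Lower-order terms cancel with the polynomial part, so the numerator is (-32)·z^3 + o(z^3), and the limit is (-32)/(-4) = 8.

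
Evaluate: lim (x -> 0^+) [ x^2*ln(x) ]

This is a 0·(−∞) form. Rewrite as 1·ln(x) / x^(−2) and apply L'Hôpital:
the derivative quotient is 1·(1/x) / (−2·x^(−3)) = (-1/2)·x^2 → 0.

0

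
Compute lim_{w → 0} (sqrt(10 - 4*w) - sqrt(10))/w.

Substitution gives 0/0. Multiply numerator and denominator by the conjugate √(10 - 4w) + √10.
The numerator becomes (10 - 4w) − 10 = -4w, so the expression simplifies to -4/(√(10 - 4w) + √10).
Letting w → 0 gives -4/(2√10) = -√(10)/5.

-√(10)/5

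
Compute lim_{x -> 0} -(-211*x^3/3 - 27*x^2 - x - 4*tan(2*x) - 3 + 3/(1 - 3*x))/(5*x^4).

Substitution gives 0/0 (the numerator vanishes to order 4).
Expand each term to order x^4: the coefficient of x^4 in 3·1/(1 - 3x) is 243 and in -4·tan(2x) is 0.
Lower-order terms cancel with the polynomial part, so the numerator is (243)·x^4 + o(x^4), and the limit is (243)/(-5) = -243/5.

-243/5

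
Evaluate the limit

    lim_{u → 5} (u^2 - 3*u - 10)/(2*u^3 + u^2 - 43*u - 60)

At u = 5 both the top and bottom vanish — a removable singularity. Factoring out (u - 5) from each leaves (u + 2)/(2*u^2 + 11*u + 12), which at u = 5 equals 7/117.

7/117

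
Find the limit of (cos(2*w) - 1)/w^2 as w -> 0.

-2

Direct substitution gives 0/0.
Apply L'Hôpital: lim (-2*sin(2*w))/(2*w), still 0/0.
After 2 applications of L'Hôpital's rule the quotient is (-4*cos(2*w))/(2); substituting w = 0 gives -2.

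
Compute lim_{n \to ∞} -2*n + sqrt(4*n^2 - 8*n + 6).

-2

This has the form ∞ − ∞. Multiply and divide by the conjugate √(4*n^2 - 8*n + 6) + 2n.
That gives (-8n + 6) / (√(4*n^2 - 8*n + 6) + 2n).
Divide numerator and denominator by n: the limit is -8/(2·2) = -2.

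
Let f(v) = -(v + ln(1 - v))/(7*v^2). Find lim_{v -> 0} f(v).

Direct substitution gives 0/0.
Apply L'Hôpital: lim (1 - 1/(1 - v))/(-14*v), still 0/0.
After 2 applications of L'Hôpital's rule the quotient is (-1/(1 - v)^2)/(-14); substituting v = 0 gives 1/14.

1/14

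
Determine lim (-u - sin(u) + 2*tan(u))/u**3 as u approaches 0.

Substitution gives 0/0; apply L'Hôpital's rule 3 times.
After differentiating numerator and denominator 3 times the quotient is (cos(u) + 12*tan(u)^4 + 16*tan(u)^2 + 4)/(6); at u = 0 this is 5/6.

5/6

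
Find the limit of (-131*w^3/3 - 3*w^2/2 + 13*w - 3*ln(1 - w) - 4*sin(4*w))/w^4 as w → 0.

Substitution gives 0/0; apply L'Hôpital's rule 4 times.
After differentiating numerator and denominator 4 times the quotient is (-1024*sin(4*w) + 18/(w - 1)^4)/(24); at w = 0 this is 3/4.

3/4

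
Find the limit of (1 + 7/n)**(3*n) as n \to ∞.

e^(21)

The base → 1 and the exponent → ∞: a 1^∞ form.
Take logarithms: (3n)·ln(1 + 7/n). Since ln(1+u) ~ u for small u, this behaves like (3n)·(7/n) → 21.
So the limit is e^(21).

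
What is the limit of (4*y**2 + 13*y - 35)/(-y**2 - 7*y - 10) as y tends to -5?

Direct substitution gives 0/0, so factor. Both numerator and denominator have (y + 5) as a factor.
After cancelling, the expression reduces to (4*y - 7)/(-y - 2).
Substituting y = -5 gives -9.

-9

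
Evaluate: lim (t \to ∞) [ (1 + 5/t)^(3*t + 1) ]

Write it as [(1 + 5/t)^t]^(3) · (1 + 5/t)^(1). The bracketed term tends to e^(5) and the second factor to 1, so the limit is e^(15).

e^(15)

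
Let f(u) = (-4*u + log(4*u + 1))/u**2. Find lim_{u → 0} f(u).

Direct substitution gives 0/0.
Apply L'Hôpital: lim (-4 + 4/(4*u + 1))/(2*u), still 0/0.
After 2 applications of L'Hôpital's rule the quotient is (-16/(4*u + 1)^2)/(2); substituting u = 0 gives -8.

-8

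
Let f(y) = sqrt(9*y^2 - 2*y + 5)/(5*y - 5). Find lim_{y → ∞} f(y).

3/5

For large |y|, √(9*y^2 - 2*y + 5) ≈ √9·|y| and the denominator ≈ 5y.
Since y → +∞, |y| = y, giving √9/(5) = 3/5.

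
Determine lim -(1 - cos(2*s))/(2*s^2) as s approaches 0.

-1

Substitution gives 0/0.
Use (1 − cos u)/u² → 1/2 with u = 2s: the limit is 2²/(2·(-2)) = -1.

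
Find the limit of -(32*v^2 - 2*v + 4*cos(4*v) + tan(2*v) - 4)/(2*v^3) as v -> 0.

-4/3

Substitution gives 0/0; apply L'Hôpital's rule 3 times.
After differentiating numerator and denominator 3 times the quotient is (256*sin(4*v) + 48*tan(2*v)^4 + 64*tan(2*v)^2 + 16)/(-12); at v = 0 this is -4/3.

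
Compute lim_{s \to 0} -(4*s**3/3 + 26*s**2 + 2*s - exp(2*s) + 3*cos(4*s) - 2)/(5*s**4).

-94/15

Substitution gives 0/0 (the numerator vanishes to order 4).
Expand each term to order s^4: the coefficient of s^4 in 3·cos(4s) is 32 and in −e^(2s) is -2/3.
Lower-order terms cancel with the polynomial part, so the numerator is (94/3)·s^4 + o(s^4), and the limit is (94/3)/(-5) = -94/15.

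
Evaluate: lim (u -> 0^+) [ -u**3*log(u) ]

This is a 0·(−∞) form. Rewrite as -1·ln(u) / u^(−3) and apply L'Hôpital:
the derivative quotient is -1·(1/u) / (−3·u^(−4)) = (1/3)·u^3 → 0.

0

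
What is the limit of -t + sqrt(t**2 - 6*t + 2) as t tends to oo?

An ∞ − ∞ form. Rationalising with the conjugate, the difference becomes (-6t + 2) / (√(t^2 - 6*t + 2) + t).
For large t the denominator behaves like 2·t, so the quotient tends to -6/2 = -3.

-3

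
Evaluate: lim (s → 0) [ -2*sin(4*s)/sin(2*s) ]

Substitution gives 0/0.
Divide numerator and denominator by s: sin(4s)/s → 4 and sin(2s)/s → 2, so the limit is -2·4/2 = -4.

-4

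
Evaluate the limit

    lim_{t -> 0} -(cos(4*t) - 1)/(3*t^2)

Direct substitution gives 0/0.
Apply L'Hôpital: lim (-4*sin(4*t))/(-6*t), still 0/0.
After 2 applications of L'Hôpital's rule the quotient is (-16*cos(4*t))/(-6); substituting t = 0 gives 8/3.

8/3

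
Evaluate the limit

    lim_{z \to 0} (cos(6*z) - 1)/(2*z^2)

-9

Direct substitution gives 0/0.
Apply L'Hôpital: lim (-6*sin(6*z))/(4*z), still 0/0.
After 2 applications of L'Hôpital's rule the quotient is (-36*cos(6*z))/(4); substituting z = 0 gives -9.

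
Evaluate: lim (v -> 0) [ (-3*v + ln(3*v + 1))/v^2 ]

Direct substitution gives 0/0.
Apply L'Hôpital: lim (-3 + 3/(3*v + 1))/(2*v), still 0/0.
After 2 applications of L'Hôpital's rule the quotient is (-9/(3*v + 1)^2)/(2); substituting v = 0 gives -9/2.

-9/2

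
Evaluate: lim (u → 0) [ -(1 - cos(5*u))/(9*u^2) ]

Substitution gives 0/0.
Use (1 − cos θ)/θ² → 1/2 with θ = 5u: the limit is 5²/(2·(-9)) = -25/18.

-25/18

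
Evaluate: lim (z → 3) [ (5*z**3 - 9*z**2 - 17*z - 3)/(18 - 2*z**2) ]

-16/3

Direct substitution gives 0/0, so factor. Both numerator and denominator have (z - 3) as a factor.
After cancelling, the expression reduces to (5*z^2 + 6*z + 1)/(-2*z - 6).
Substituting z = 3 gives -16/3.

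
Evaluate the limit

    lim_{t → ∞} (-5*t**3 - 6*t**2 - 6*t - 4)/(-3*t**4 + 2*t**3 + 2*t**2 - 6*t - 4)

The denominator has degree 4 and the numerator degree 3. Dividing numerator and denominator by t^4 sends every term to 0 except the leading denominator term, so the limit is 0.

0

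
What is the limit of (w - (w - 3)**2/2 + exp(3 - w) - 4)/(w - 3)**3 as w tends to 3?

-1/6

Direct substitution gives 0/0.
Apply L'Hôpital: lim (-w - e^(3 - w) + 4)/(3*(w - 3)^2), still 0/0.
Apply L'Hôpital: lim (e^(3 - w) - 1)/(6*w - 18), still 0/0.
After 3 applications of L'Hôpital's rule the quotient is (-e^(3 - w))/(6); substituting w = 3 gives -1/6.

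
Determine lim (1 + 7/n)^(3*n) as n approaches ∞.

Write it as [(1 + 7/n)^n]^(3) · (1 + 7/n)^(0). The bracketed term tends to e^(7) and the second factor to 1, so the limit is e^(21).

e^(21)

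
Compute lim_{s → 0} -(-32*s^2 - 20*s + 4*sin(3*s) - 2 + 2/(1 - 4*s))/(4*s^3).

Substitution gives 0/0 (the numerator vanishes to order 3).
Expand each term to order s^3: the coefficient of s^3 in 4·sin(3s) is -18 and in 2·1/(1 - 4s) is 128.
Lower-order terms cancel with the polynomial part, so the numerator is (110)·s^3 + o(s^3), and the limit is (110)/(-4) = -55/2.

-55/2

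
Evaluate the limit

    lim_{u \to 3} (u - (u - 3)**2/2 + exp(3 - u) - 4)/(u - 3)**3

Direct substitution gives 0/0.
Apply L'Hôpital: lim (-u - e^(3 - u) + 4)/(3*(u - 3)^2), still 0/0.
Apply L'Hôpital: lim (e^(3 - u) - 1)/(6*u - 18), still 0/0.
After 3 applications of L'Hôpital's rule the quotient is (-e^(3 - u))/(6); substituting u = 3 gives -1/6.

-1/6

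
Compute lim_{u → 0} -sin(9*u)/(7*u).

Substitution gives 0/0.
Write it as (9/(-7))·sin(9u)/(9u); since sin(θ)/θ → 1, the limit is -9/7.

-9/7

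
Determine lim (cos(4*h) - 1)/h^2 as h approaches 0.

-8

Direct substitution gives 0/0.
Apply L'Hôpital: lim (-4*sin(4*h))/(2*h), still 0/0.
After 2 applications of L'Hôpital's rule the quotient is (-16*cos(4*h))/(2); substituting h = 0 gives -8.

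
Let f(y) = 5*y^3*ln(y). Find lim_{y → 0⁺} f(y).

This is a 0·(−∞) form. Rewrite as 5·ln(y) / y^(−3) and apply L'Hôpital:
the derivative quotient is 5·(1/y) / (−3·y^(−4)) = (-5/3)·y^3 → 0.

0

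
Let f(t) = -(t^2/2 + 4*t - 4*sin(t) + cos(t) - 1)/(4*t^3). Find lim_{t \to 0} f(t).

Substitution gives 0/0; apply L'Hôpital's rule 3 times.
After differentiating numerator and denominator 3 times the quotient is (sin(t) + 4*cos(t))/(-24); at t = 0 this is -1/6.

-1/6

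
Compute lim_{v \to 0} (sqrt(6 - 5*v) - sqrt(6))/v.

-5*√(6)/12

Substitution gives 0/0. Multiply numerator and denominator by the conjugate √(6 - 5v) + √6.
The numerator becomes (6 - 5v) − 6 = -5v, so the expression simplifies to -5/(√(6 - 5v) + √6).
Letting v → 0 gives -5/(2√6) = -5*√(6)/12.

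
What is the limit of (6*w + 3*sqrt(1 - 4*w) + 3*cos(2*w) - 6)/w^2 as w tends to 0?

-12

Substitution gives 0/0; apply L'Hôpital's rule 2 times.
After differentiating numerator and denominator 2 times the quotient is (-12*cos(2*w) - 12/(1 - 4*w)^(3/2))/(2); at w = 0 this is -12.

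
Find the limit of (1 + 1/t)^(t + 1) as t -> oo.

e

Write it as [(1 + 1/t)^t]^(1) · (1 + 1/t)^(1). The bracketed term tends to e^(1) and the second factor to 1, so the limit is e^(1).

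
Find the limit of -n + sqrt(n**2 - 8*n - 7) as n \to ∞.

-4

An ∞ − ∞ form. Rationalising with the conjugate, the difference becomes (-8n - 7) / (√(n^2 - 8*n - 7) + n).
For large n the denominator behaves like 2·n, so the quotient tends to -8/2 = -4.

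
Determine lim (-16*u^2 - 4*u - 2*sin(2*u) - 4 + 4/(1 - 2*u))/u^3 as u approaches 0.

104/3

Substitution gives 0/0 (the numerator vanishes to order 3).
Expand each term to order u^3: the coefficient of u^3 in -2·sin(2u) is 8/3 and in 4·1/(1 - 2u) is 32.
Lower-order terms cancel with the polynomial part, so the numerator is (104/3)·u^3 + o(u^3), and the limit is (104/3)/(1) = 104/3.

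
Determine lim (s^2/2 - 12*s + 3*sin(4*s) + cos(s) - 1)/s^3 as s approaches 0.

Substitution gives 0/0; apply L'Hôpital's rule 3 times.
After differentiating numerator and denominator 3 times the quotient is (sin(s) - 192*cos(4*s))/(6); at s = 0 this is -32.

-32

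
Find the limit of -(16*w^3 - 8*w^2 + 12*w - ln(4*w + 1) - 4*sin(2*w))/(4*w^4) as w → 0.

-16

Substitution gives 0/0 (the numerator vanishes to order 4).
Expand each term to order w^4: the coefficient of w^4 in −ln(1 + 4w) is 64 and in -4·sin(2w) is 0.
Lower-order terms cancel with the polynomial part, so the numerator is (64)·w^4 + o(w^4), and the limit is (64)/(-4) = -16.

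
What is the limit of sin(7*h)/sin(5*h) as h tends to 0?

Substitution gives 0/0.
Divide numerator and denominator by h: sin(7h)/h → 7 and sin(5h)/h → 5, so the limit is 1·7/5 = 7/5.

7/5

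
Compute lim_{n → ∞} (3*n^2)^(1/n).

1

Base → ∞ and exponent → 0: an ∞^0 form.
Take logs: (1/n)·ln(3·n^2) = (ln 3 + 2·ln n)/n → 0.
So the limit is e^0 = 1.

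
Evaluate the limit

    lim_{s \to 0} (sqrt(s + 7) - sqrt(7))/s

A 0/0 form; rationalise with √(7 + s) + √7. This collapses the numerator to s, leaving 1/(√(7 + s) + √7) → 1/(2√7) = √(7)/14.

√(7)/14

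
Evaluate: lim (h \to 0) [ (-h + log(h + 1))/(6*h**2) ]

-1/12

Direct substitution gives 0/0.
Apply L'Hôpital: lim (-1 + 1/(h + 1))/(12*h), still 0/0.
After 2 applications of L'Hôpital's rule the quotient is (-1/(h + 1)^2)/(12); substituting h = 0 gives -1/12.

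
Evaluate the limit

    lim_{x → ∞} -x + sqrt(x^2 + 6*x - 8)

3

This has the form ∞ − ∞. Multiply and divide by the conjugate √(x^2 + 6*x - 8) + x.
That gives (6x - 8) / (√(x^2 + 6*x - 8) + x).
Divide numerator and denominator by x: the limit is 6/(2·1) = 3.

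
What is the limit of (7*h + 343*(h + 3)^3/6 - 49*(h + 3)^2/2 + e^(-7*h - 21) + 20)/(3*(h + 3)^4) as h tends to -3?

2401/72

Direct substitution gives 0/0.
Apply L'Hôpital: lim (-49*h + 343*(h + 3)^2/2 - 7*e^(-7*h - 21) - 140)/(12*(h + 3)^3), still 0/0.
Apply L'Hôpital: lim (343*h + 49*e^(-7*h - 21) + 980)/(36*(h + 3)^2), still 0/0.
Apply L'Hôpital: lim (343 - 343*e^(-7*h - 21))/(72*h + 216), still 0/0.
After 4 applications of L'Hôpital's rule the quotient is (2401*e^(-7*h - 21))/(72); substituting h = -3 gives 2401/72.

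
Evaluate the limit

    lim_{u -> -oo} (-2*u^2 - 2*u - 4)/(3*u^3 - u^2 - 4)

The denominator has degree 3 and the numerator degree 2. Dividing numerator and denominator by u^3 sends every term to 0 except the leading denominator term, so the limit is 0.

0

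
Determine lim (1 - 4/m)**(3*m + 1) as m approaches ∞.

e^(-12)

Write it as [(1 - 4/m)^m]^(3) · (1 - 4/m)^(1). The bracketed term tends to e^(-4) and the second factor to 1, so the limit is e^(-12).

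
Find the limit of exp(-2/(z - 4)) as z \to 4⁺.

0

As z → 4⁺, -2/(z - 4) → −∞, so e^(-2/(z - 4)) → 0.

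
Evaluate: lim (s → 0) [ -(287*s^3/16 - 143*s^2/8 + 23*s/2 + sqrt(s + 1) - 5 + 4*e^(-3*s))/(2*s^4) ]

-1723/256

Substitution gives 0/0; apply L'Hôpital's rule 4 times.
After differentiating numerator and denominator 4 times the quotient is (324*e^(-3*s) - 15/(16*(s + 1)^(7/2)))/(-48); at s = 0 this is -1723/256.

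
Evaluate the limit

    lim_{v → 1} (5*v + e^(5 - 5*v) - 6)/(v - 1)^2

Direct substitution gives 0/0.
Apply L'Hôpital: lim (5 - 5*e^(5 - 5*v))/(2*v - 2), still 0/0.
After 2 applications of L'Hôpital's rule the quotient is (25*e^(5 - 5*v))/(2); substituting v = 1 gives 25/2.

25/2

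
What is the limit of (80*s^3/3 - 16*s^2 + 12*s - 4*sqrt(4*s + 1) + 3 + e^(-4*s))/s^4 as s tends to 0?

Substitution gives 0/0 (the numerator vanishes to order 4).
Expand each term to order s^4: the coefficient of s^4 in e^(-4s) is 32/3 and in -4·√(1 + 4s) is 40.
Lower-order terms cancel with the polynomial part, so the numerator is (152/3)·s^4 + o(s^4), and the limit is (152/3)/(1) = 152/3.

152/3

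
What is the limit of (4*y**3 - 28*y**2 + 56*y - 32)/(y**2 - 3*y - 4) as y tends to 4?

24/5

At y = 4 both the top and bottom vanish — a removable singularity. Factoring out (y - 4) from each leaves (4*y^2 - 12*y + 8)/(y + 1), which at y = 4 equals 24/5.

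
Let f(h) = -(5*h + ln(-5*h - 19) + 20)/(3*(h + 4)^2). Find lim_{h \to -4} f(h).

25/6

Direct substitution gives 0/0.
Apply L'Hôpital: lim (5 - 5/(-5*h - 19))/(-6*h - 24), still 0/0.
After 2 applications of L'Hôpital's rule the quotient is (-25/(-5*h - 19)^2)/(-6); substituting h = -4 gives 25/6.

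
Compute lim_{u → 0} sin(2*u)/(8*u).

Substitution gives 0/0.
Write it as (2/8)·sin(2u)/(2u); since sin(θ)/θ → 1, the limit is 1/4.

1/4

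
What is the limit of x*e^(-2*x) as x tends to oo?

Write as x^1/e^{2x}, an ∞/∞ form.
Exponential growth dominates any polynomial, so repeated L'Hôpital (or the standard result) gives 0.

0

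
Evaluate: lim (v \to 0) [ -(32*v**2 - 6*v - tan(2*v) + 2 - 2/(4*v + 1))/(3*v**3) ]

Substitution gives 0/0 (the numerator vanishes to order 3).
Expand each term to order v^3: the coefficient of v^3 in -2·1/(1 + 4v) is 128 and in −tan(2v) is -8/3.
Lower-order terms cancel with the polynomial part, so the numerator is (376/3)·v^3 + o(v^3), and the limit is (376/3)/(-3) = -376/9.

-376/9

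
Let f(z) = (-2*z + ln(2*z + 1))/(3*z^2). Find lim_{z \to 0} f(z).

-2/3

Direct substitution gives 0/0.
Apply L'Hôpital: lim (-2 + 2/(2*z + 1))/(6*z), still 0/0.
After 2 applications of L'Hôpital's rule the quotient is (-4/(2*z + 1)^2)/(6); substituting z = 0 gives -2/3.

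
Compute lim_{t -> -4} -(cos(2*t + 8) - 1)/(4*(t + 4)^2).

Direct substitution gives 0/0.
Apply L'Hôpital: lim (-2*sin(2*t + 8))/(-8*t - 32), still 0/0.
After 2 applications of L'Hôpital's rule the quotient is (-4*cos(2*t + 8))/(-8); substituting t = -4 gives 1/2.

1/2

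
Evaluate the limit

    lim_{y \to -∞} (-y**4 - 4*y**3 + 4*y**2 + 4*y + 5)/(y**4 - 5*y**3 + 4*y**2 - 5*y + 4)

-1

Numerator and denominator both have degree 4.
Dividing every term by y^4, all lower-order terms vanish and the limit is the ratio of leading coefficients, -1/(1) = -1.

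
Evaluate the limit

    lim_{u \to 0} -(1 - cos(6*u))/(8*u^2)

-9/4

Substitution gives 0/0.
Use (1 − cos θ)/θ² → 1/2 with θ = 6u: the limit is 6²/(2·(-8)) = -9/4.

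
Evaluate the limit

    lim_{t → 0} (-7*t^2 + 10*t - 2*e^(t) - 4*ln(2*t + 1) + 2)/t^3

-11

Substitution gives 0/0; apply L'Hôpital's rule 3 times.
After differentiating numerator and denominator 3 times the quotient is (-2*e^(t) - 64/(2*t + 1)^3)/(6); at t = 0 this is -11.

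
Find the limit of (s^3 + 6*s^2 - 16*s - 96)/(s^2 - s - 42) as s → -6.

Since s = -6 makes numerator and denominator zero, (s + 6) divides both.
Cancelling it gives (s^2 - 16)/(s - 7); now plug in s = -6 to get -20/13.

-20/13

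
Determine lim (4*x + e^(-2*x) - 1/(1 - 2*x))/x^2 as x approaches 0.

-2

Substitution gives 0/0; apply L'Hôpital's rule 2 times.
After differentiating numerator and denominator 2 times the quotient is (4*e^(-2*x) + 8/(2*x - 1)^3)/(2); at x = 0 this is -2.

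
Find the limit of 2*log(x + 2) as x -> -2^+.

As x → -2⁺, x + 2 → 0⁺ and ln(x + 2) → −∞.
Multiplying by 2 gives -∞.

-∞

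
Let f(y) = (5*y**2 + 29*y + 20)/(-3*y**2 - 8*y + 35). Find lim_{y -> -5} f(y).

-21/22

At y = -5 both the top and bottom vanish — a removable singularity. Factoring out (y + 5) from each leaves (5*y + 4)/(7 - 3*y), which at y = -5 equals -21/22.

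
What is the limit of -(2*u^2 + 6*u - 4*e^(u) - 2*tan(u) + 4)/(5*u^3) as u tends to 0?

4/15

Substitution gives 0/0 (the numerator vanishes to order 3).
Expand each term to order u^3: the coefficient of u^3 in -4·e^(u) is -2/3 and in -2·tan(u) is -2/3.
Lower-order terms cancel with the polynomial part, so the numerator is (-4/3)·u^3 + o(u^3), and the limit is (-4/3)/(-5) = 4/15.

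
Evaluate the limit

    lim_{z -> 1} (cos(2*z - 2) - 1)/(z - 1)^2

Direct substitution gives 0/0.
Apply L'Hôpital: lim (-2*sin(2*z - 2))/(2*z - 2), still 0/0.
After 2 applications of L'Hôpital's rule the quotient is (-4*cos(2*z - 2))/(2); substituting z = 1 gives -2.

-2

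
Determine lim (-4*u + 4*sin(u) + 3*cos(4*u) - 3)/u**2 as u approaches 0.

-24

Substitution gives 0/0 (the numerator vanishes to order 2).
Expand each term to order u^2: the coefficient of u^2 in 3·cos(4u) is -24 and in 4·sin(u) is 0.
Lower-order terms cancel with the polynomial part, so the numerator is (-24)·u^2 + o(u^2), and the limit is (-24)/(1) = -24.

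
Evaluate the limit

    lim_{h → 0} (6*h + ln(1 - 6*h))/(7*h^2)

Direct substitution gives 0/0.
Apply L'Hôpital: lim (6 - 6/(1 - 6*h))/(14*h), still 0/0.
After 2 applications of L'Hôpital's rule the quotient is (-36/(1 - 6*h)^2)/(14); substituting h = 0 gives -18/7.

-18/7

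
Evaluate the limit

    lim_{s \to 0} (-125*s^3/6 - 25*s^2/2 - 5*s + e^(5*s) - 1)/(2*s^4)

Direct substitution gives 0/0.
Apply L'Hôpital: lim (-125*s^2/2 - 25*s + 5*e^(5*s) - 5)/(8*s^3), still 0/0.
Apply L'Hôpital: lim (-125*s + 25*e^(5*s) - 25)/(24*s^2), still 0/0.
Apply L'Hôpital: lim (125*e^(5*s) - 125)/(48*s), still 0/0.
After 4 applications of L'Hôpital's rule the quotient is (625*e^(5*s))/(48); substituting s = 0 gives 625/48.

625/48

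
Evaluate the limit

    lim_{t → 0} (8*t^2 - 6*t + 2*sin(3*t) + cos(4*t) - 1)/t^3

Substitution gives 0/0; apply L'Hôpital's rule 3 times.
After differentiating numerator and denominator 3 times the quotient is (64*sin(4*t) - 54*cos(3*t))/(6); at t = 0 this is -9.

-9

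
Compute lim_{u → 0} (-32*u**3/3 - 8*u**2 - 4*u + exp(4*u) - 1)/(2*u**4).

16/3

Direct substitution gives 0/0.
Apply L'Hôpital: lim (-32*u^2 - 16*u + 4*e^(4*u) - 4)/(8*u^3), still 0/0.
Apply L'Hôpital: lim (-64*u + 16*e^(4*u) - 16)/(24*u^2), still 0/0.
Apply L'Hôpital: lim (64*e^(4*u) - 64)/(48*u), still 0/0.
After 4 applications of L'Hôpital's rule the quotient is (256*e^(4*u))/(48); substituting u = 0 gives 16/3.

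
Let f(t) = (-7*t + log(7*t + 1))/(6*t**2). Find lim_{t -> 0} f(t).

-49/12

Direct substitution gives 0/0.
Apply L'Hôpital: lim (-7 + 7/(7*t + 1))/(12*t), still 0/0.
After 2 applications of L'Hôpital's rule the quotient is (-49/(7*t + 1)^2)/(12); substituting t = 0 gives -49/12.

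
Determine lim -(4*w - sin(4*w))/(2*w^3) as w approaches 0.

Direct substitution gives 0/0.
Apply L'Hôpital: lim (4 - 4*cos(4*w))/(-6*w^2), still 0/0.
Apply L'Hôpital: lim (16*sin(4*w))/(-12*w), still 0/0.
After 3 applications of L'Hôpital's rule the quotient is (64*cos(4*w))/(-12); substituting w = 0 gives -16/3.

-16/3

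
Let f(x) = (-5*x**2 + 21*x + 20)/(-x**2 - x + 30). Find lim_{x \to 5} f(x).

Direct substitution gives 0/0, so factor. Both numerator and denominator have (x - 5) as a factor.
After cancelling, the expression reduces to (-5*x - 4)/(-x - 6).
Substituting x = 5 gives 29/11.

29/11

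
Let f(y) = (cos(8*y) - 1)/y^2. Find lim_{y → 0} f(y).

-32

Direct substitution gives 0/0.
Apply L'Hôpital: lim (-8*sin(8*y))/(2*y), still 0/0.
After 2 applications of L'Hôpital's rule the quotient is (-64*cos(8*y))/(2); substituting y = 0 gives -32.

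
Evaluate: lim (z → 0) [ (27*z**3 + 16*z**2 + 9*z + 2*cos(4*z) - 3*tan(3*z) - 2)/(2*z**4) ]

Substitution gives 0/0; apply L'Hôpital's rule 4 times.
After differentiating numerator and denominator 4 times the quotient is (512*cos(4*z) - 5832*tan(3*z)^5 - 9720*tan(3*z)^3 - 3888*tan(3*z))/(48); at z = 0 this is 32/3.

32/3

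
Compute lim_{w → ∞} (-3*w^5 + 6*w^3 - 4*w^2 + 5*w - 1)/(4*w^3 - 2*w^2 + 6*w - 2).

The numerator has higher degree (5 > 3); the quotient behaves like (-3/(4))·w^2 for large |w|.
As w → +∞ this diverges to -∞.

-∞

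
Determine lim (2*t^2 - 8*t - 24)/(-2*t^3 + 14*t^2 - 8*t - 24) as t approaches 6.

Direct substitution gives 0/0, so factor. Both numerator and denominator have (t - 6) as a factor.
After cancelling, the expression reduces to (2*t + 4)/(-2*t^2 + 2*t + 4).
Substituting t = 6 gives -2/7.

-2/7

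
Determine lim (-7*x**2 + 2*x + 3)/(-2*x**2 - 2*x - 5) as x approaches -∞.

Numerator and denominator both have degree 2.
Dividing every term by x^2, all lower-order terms vanish and the limit is the ratio of leading coefficients, -7/(-2) = 7/2.

7/2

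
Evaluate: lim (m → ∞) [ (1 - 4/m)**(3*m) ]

e^(-12)

Write it as [(1 - 4/m)^m]^(3) · (1 - 4/m)^(0). The bracketed term tends to e^(-4) and the second factor to 1, so the limit is e^(-12).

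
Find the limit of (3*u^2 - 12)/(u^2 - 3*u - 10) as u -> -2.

12/7

At u = -2 both the top and bottom vanish — a removable singularity. Factoring out (u + 2) from each leaves (3*u - 6)/(u - 5), which at u = -2 equals 12/7.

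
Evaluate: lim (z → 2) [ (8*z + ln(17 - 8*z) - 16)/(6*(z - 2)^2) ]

-16/3

Direct substitution gives 0/0.
Apply L'Hôpital: lim (8 - 8/(17 - 8*z))/(12*z - 24), still 0/0.
After 2 applications of L'Hôpital's rule the quotient is (-64/(17 - 8*z)^2)/(12); substituting z = 2 gives -16/3.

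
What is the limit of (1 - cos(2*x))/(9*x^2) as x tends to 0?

2/9

Substitution gives 0/0.
Use (1 − cos u)/u² → 1/2 with u = 2x: the limit is 2²/(2·9) = 2/9.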